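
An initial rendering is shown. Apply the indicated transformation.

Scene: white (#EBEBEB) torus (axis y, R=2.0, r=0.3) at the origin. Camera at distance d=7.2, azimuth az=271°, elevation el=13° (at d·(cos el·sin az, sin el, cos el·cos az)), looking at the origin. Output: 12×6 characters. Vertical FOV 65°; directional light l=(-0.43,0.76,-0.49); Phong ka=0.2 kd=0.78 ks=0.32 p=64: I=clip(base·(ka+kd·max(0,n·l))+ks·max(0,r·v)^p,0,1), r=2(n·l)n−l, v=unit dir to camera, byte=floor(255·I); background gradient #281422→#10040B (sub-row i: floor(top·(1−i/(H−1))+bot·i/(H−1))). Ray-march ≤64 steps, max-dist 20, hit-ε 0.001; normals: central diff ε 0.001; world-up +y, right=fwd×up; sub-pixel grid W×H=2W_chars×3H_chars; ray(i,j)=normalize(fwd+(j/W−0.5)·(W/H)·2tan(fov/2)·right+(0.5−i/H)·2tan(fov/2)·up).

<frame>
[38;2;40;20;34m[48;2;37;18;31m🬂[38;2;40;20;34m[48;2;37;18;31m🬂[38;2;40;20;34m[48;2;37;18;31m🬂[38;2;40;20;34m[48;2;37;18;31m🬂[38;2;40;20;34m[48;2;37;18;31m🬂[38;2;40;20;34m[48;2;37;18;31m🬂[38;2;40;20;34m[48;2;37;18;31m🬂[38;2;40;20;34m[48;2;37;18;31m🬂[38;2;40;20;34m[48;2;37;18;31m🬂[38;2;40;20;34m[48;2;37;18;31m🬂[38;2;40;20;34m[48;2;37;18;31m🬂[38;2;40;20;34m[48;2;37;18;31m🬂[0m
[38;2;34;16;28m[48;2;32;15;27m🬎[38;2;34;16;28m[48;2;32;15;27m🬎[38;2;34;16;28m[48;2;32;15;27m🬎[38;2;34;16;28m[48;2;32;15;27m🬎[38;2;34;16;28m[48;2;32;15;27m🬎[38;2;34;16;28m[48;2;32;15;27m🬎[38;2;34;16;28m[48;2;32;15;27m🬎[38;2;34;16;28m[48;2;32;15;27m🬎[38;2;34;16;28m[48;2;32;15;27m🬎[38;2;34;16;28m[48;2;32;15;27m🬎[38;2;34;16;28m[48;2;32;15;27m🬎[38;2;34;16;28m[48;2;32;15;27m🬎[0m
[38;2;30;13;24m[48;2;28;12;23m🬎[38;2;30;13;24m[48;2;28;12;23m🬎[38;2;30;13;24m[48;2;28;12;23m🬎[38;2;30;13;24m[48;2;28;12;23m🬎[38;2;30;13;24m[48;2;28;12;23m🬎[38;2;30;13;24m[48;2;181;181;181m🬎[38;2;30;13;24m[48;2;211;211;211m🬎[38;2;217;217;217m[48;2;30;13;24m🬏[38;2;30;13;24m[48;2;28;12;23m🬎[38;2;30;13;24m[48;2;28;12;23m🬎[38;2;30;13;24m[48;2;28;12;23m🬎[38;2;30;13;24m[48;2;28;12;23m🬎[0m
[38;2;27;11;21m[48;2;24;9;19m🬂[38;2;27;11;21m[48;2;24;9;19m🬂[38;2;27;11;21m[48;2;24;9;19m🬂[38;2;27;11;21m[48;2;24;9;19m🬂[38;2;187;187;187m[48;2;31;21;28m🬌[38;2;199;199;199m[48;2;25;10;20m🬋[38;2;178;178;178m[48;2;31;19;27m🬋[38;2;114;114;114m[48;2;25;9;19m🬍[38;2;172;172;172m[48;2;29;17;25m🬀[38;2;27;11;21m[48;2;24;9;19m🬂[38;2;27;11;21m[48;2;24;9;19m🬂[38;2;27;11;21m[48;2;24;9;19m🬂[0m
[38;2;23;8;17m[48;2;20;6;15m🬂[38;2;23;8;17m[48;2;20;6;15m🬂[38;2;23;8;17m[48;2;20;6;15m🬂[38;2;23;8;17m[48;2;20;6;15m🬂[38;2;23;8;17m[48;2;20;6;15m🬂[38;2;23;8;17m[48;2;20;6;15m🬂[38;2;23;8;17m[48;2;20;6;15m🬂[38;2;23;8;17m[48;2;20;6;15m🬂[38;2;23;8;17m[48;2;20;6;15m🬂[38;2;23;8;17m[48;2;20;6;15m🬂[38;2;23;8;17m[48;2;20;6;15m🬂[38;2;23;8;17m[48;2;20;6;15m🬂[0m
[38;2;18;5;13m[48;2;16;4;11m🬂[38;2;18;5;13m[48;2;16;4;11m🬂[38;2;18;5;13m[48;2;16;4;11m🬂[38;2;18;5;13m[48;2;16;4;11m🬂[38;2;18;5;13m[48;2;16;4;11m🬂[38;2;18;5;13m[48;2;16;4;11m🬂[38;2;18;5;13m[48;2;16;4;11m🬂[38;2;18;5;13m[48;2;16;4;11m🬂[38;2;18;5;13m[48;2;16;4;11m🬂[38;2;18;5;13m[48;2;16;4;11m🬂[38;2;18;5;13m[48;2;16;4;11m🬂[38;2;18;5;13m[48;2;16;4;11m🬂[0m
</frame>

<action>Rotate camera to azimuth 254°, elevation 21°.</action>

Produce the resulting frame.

<frame>
[38;2;40;20;34m[48;2;37;18;31m🬂[38;2;40;20;34m[48;2;37;18;31m🬂[38;2;40;20;34m[48;2;37;18;31m🬂[38;2;40;20;34m[48;2;37;18;31m🬂[38;2;40;20;34m[48;2;37;18;31m🬂[38;2;40;20;34m[48;2;37;18;31m🬂[38;2;40;20;34m[48;2;37;18;31m🬂[38;2;40;20;34m[48;2;37;18;31m🬂[38;2;40;20;34m[48;2;37;18;31m🬂[38;2;40;20;34m[48;2;37;18;31m🬂[38;2;40;20;34m[48;2;37;18;31m🬂[38;2;40;20;34m[48;2;37;18;31m🬂[0m
[38;2;34;16;28m[48;2;32;15;27m🬎[38;2;34;16;28m[48;2;32;15;27m🬎[38;2;34;16;28m[48;2;32;15;27m🬎[38;2;34;16;28m[48;2;32;15;27m🬎[38;2;34;16;28m[48;2;32;15;27m🬎[38;2;34;16;28m[48;2;32;15;27m🬎[38;2;34;16;28m[48;2;32;15;27m🬎[38;2;34;16;28m[48;2;32;15;27m🬎[38;2;34;16;28m[48;2;32;15;27m🬎[38;2;34;16;28m[48;2;32;15;27m🬎[38;2;34;16;28m[48;2;32;15;27m🬎[38;2;34;16;28m[48;2;32;15;27m🬎[0m
[38;2;30;13;24m[48;2;28;12;23m🬎[38;2;30;13;24m[48;2;28;12;23m🬎[38;2;30;13;24m[48;2;28;12;23m🬎[38;2;30;13;24m[48;2;28;12;23m🬎[38;2;30;13;24m[48;2;168;168;168m🬝[38;2;30;13;24m[48;2;138;138;138m🬎[38;2;30;13;24m[48;2;168;168;168m🬎[38;2;30;13;24m[48;2;216;216;216m🬎[38;2;30;13;24m[48;2;28;12;23m🬎[38;2;30;13;24m[48;2;28;12;23m🬎[38;2;30;13;24m[48;2;28;12;23m🬎[38;2;30;13;24m[48;2;28;12;23m🬎[0m
[38;2;27;11;21m[48;2;24;9;19m🬂[38;2;27;11;21m[48;2;24;9;19m🬂[38;2;27;11;21m[48;2;24;9;19m🬂[38;2;27;11;21m[48;2;24;9;19m🬂[38;2;190;190;190m[48;2;25;10;20m🬪[38;2;26;10;20m[48;2;188;188;188m🬊[38;2;26;10;20m[48;2;184;184;184m🬎[38;2;44;34;40m[48;2;174;174;174m🬡[38;2;166;166;166m[48;2;25;9;19m🬄[38;2;27;11;21m[48;2;24;9;19m🬂[38;2;27;11;21m[48;2;24;9;19m🬂[38;2;27;11;21m[48;2;24;9;19m🬂[0m
[38;2;23;8;17m[48;2;20;6;15m🬂[38;2;23;8;17m[48;2;20;6;15m🬂[38;2;23;8;17m[48;2;20;6;15m🬂[38;2;23;8;17m[48;2;20;6;15m🬂[38;2;23;8;17m[48;2;20;6;15m🬂[38;2;23;8;17m[48;2;20;6;15m🬂[38;2;23;8;17m[48;2;20;6;15m🬂[38;2;23;8;17m[48;2;20;6;15m🬂[38;2;23;8;17m[48;2;20;6;15m🬂[38;2;23;8;17m[48;2;20;6;15m🬂[38;2;23;8;17m[48;2;20;6;15m🬂[38;2;23;8;17m[48;2;20;6;15m🬂[0m
[38;2;18;5;13m[48;2;16;4;11m🬂[38;2;18;5;13m[48;2;16;4;11m🬂[38;2;18;5;13m[48;2;16;4;11m🬂[38;2;18;5;13m[48;2;16;4;11m🬂[38;2;18;5;13m[48;2;16;4;11m🬂[38;2;18;5;13m[48;2;16;4;11m🬂[38;2;18;5;13m[48;2;16;4;11m🬂[38;2;18;5;13m[48;2;16;4;11m🬂[38;2;18;5;13m[48;2;16;4;11m🬂[38;2;18;5;13m[48;2;16;4;11m🬂[38;2;18;5;13m[48;2;16;4;11m🬂[38;2;18;5;13m[48;2;16;4;11m🬂[0m
</frame>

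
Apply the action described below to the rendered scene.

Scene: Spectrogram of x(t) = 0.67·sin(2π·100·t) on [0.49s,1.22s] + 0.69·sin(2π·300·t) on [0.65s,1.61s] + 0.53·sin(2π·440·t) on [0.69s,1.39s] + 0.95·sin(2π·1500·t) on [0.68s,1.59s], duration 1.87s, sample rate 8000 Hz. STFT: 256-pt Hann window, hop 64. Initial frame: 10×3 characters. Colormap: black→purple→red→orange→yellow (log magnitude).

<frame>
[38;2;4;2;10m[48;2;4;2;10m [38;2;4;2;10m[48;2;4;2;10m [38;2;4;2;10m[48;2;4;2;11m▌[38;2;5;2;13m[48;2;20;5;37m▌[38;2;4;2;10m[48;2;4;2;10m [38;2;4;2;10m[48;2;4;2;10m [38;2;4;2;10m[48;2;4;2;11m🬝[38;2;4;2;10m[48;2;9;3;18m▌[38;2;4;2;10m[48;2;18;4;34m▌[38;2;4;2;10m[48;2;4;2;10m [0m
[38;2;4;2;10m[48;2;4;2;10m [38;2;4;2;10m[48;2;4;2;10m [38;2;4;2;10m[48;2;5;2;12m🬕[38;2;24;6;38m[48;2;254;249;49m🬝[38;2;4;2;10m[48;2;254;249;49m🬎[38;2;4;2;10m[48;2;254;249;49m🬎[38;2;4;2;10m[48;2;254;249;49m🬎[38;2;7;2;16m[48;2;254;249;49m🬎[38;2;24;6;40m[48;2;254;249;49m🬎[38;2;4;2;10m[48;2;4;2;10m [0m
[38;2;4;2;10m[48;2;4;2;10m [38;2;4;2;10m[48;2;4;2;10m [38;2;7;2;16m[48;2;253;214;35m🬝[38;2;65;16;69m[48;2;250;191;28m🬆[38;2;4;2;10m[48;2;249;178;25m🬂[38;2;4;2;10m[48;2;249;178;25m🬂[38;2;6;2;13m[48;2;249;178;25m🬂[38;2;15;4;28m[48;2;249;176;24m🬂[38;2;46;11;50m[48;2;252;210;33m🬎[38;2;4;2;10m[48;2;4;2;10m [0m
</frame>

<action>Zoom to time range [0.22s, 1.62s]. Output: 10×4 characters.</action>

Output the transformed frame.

<frame>
[38;2;4;2;10m[48;2;4;2;10m [38;2;4;2;10m[48;2;4;2;11m🬕[38;2;4;2;10m[48;2;4;2;10m [38;2;4;2;10m[48;2;18;4;34m▐[38;2;4;2;10m[48;2;4;2;10m [38;2;4;2;10m[48;2;4;2;10m [38;2;4;2;10m[48;2;4;2;10m [38;2;4;2;11m[48;2;4;2;10m▌[38;2;7;2;16m[48;2;9;3;18m▐[38;2;4;2;10m[48;2;17;4;32m▌[0m
[38;2;4;2;10m[48;2;4;2;10m [38;2;4;2;10m[48;2;5;2;11m🬝[38;2;4;2;10m[48;2;4;2;10m [38;2;4;2;10m[48;2;29;6;51m▐[38;2;4;2;10m[48;2;4;2;10m [38;2;4;2;10m[48;2;4;2;10m [38;2;4;2;10m[48;2;4;2;10m [38;2;4;2;10m[48;2;5;2;12m🬬[38;2;8;2;18m[48;2;10;3;21m🬨[38;2;4;2;10m[48;2;28;6;51m▌[0m
[38;2;4;2;10m[48;2;4;2;10m [38;2;4;2;10m[48;2;6;2;14m🬕[38;2;4;2;10m[48;2;4;2;10m [38;2;52;13;48m[48;2;254;249;49m🬰[38;2;4;2;10m[48;2;254;249;49m🬰[38;2;4;2;10m[48;2;254;249;49m🬰[38;2;4;2;10m[48;2;254;249;49m🬰[38;2;5;2;12m[48;2;254;249;49m🬰[38;2;15;3;29m[48;2;254;249;49m🬰[38;2;55;14;48m[48;2;254;249;49m🬰[0m
[38;2;4;2;10m[48;2;4;2;10m [38;2;10;3;21m[48;2;253;212;34m🬝[38;2;4;2;11m[48;2;253;214;35m🬎[38;2;25;6;46m[48;2;252;203;30m🬂[38;2;4;2;11m[48;2;252;204;31m🬂[38;2;4;2;11m[48;2;252;204;31m🬂[38;2;4;2;11m[48;2;252;204;31m🬂[38;2;7;2;16m[48;2;252;203;30m🬂[38;2;35;8;62m[48;2;243;175;37m🬂[38;2;22;5;41m[48;2;234;148;43m🬂[0m
</frame>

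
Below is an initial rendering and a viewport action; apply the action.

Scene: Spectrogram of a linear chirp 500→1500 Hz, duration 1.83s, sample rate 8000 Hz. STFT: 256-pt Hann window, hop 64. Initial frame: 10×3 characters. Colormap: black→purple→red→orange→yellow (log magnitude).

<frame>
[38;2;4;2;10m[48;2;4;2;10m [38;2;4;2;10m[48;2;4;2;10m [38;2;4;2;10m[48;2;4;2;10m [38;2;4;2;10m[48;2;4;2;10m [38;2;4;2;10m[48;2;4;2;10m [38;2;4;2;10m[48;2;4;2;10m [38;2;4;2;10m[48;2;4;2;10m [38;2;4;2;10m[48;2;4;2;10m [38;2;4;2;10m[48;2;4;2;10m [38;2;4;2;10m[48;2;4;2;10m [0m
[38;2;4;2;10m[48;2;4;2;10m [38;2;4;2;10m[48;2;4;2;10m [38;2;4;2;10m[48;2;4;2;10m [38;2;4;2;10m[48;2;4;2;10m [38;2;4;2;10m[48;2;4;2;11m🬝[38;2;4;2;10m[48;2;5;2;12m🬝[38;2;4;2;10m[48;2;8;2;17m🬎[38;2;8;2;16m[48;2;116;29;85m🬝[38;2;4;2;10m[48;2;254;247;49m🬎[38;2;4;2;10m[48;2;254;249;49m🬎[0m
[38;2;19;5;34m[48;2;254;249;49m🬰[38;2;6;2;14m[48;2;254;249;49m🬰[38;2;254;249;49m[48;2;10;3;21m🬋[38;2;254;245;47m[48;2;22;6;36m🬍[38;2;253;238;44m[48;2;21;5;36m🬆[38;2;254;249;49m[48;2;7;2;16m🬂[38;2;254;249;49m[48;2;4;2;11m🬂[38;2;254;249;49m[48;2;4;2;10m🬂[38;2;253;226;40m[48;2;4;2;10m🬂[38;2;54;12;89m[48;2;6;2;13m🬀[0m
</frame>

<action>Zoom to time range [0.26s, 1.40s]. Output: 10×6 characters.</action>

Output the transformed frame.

<frame>
[38;2;4;2;10m[48;2;4;2;10m [38;2;4;2;10m[48;2;4;2;10m [38;2;4;2;10m[48;2;4;2;10m [38;2;4;2;10m[48;2;4;2;10m [38;2;4;2;10m[48;2;4;2;10m [38;2;4;2;10m[48;2;4;2;10m [38;2;4;2;10m[48;2;4;2;10m [38;2;4;2;10m[48;2;4;2;10m [38;2;4;2;10m[48;2;4;2;10m [38;2;4;2;10m[48;2;4;2;10m [0m
[38;2;4;2;10m[48;2;4;2;10m [38;2;4;2;10m[48;2;4;2;10m [38;2;4;2;10m[48;2;4;2;10m [38;2;4;2;10m[48;2;4;2;10m [38;2;4;2;10m[48;2;4;2;10m [38;2;4;2;10m[48;2;4;2;10m [38;2;4;2;10m[48;2;4;2;10m [38;2;4;2;10m[48;2;4;2;10m [38;2;4;2;10m[48;2;4;2;10m [38;2;4;2;10m[48;2;4;2;10m [0m
[38;2;4;2;10m[48;2;4;2;10m [38;2;4;2;10m[48;2;4;2;10m [38;2;4;2;10m[48;2;4;2;10m [38;2;4;2;10m[48;2;4;2;10m [38;2;4;2;10m[48;2;4;2;10m [38;2;4;2;10m[48;2;4;2;10m [38;2;4;2;10m[48;2;4;2;10m [38;2;4;2;10m[48;2;4;2;10m [38;2;4;2;10m[48;2;4;2;10m [38;2;4;2;10m[48;2;4;2;10m [0m
[38;2;4;2;10m[48;2;4;2;10m [38;2;4;2;10m[48;2;4;2;10m [38;2;4;2;10m[48;2;4;2;10m [38;2;4;2;10m[48;2;4;2;10m [38;2;4;2;10m[48;2;4;2;10m [38;2;4;2;10m[48;2;4;2;11m🬝[38;2;4;2;10m[48;2;5;2;11m🬝[38;2;4;2;10m[48;2;5;2;12m🬎[38;2;4;2;10m[48;2;8;2;17m🬎[38;2;6;2;13m[48;2;24;6;44m🬝[0m
[38;2;5;2;12m[48;2;254;242;46m🬎[38;2;7;2;16m[48;2;254;249;49m🬎[38;2;19;4;35m[48;2;254;249;49m🬎[38;2;5;2;12m[48;2;242;197;51m🬂[38;2;7;2;16m[48;2;245;206;47m🬂[38;2;24;6;44m[48;2;254;249;49m🬰[38;2;254;249;49m[48;2;33;8;44m🬋[38;2;253;235;43m[48;2;6;2;14m🬎[38;2;252;217;36m[48;2;22;5;37m🬆[38;2;254;249;49m[48;2;11;3;23m🬂[0m
[38;2;253;236;44m[48;2;4;2;11m🬂[38;2;200;53;78m[48;2;12;3;23m🬀[38;2;17;4;32m[48;2;4;2;10m🬂[38;2;8;2;17m[48;2;4;2;10m🬂[38;2;5;2;12m[48;2;4;2;10m🬂[38;2;4;2;11m[48;2;4;2;10m🬂[38;2;4;2;11m[48;2;4;2;10m🬀[38;2;4;2;10m[48;2;4;2;10m [38;2;4;2;10m[48;2;4;2;10m [38;2;4;2;10m[48;2;4;2;10m [0m
</frame>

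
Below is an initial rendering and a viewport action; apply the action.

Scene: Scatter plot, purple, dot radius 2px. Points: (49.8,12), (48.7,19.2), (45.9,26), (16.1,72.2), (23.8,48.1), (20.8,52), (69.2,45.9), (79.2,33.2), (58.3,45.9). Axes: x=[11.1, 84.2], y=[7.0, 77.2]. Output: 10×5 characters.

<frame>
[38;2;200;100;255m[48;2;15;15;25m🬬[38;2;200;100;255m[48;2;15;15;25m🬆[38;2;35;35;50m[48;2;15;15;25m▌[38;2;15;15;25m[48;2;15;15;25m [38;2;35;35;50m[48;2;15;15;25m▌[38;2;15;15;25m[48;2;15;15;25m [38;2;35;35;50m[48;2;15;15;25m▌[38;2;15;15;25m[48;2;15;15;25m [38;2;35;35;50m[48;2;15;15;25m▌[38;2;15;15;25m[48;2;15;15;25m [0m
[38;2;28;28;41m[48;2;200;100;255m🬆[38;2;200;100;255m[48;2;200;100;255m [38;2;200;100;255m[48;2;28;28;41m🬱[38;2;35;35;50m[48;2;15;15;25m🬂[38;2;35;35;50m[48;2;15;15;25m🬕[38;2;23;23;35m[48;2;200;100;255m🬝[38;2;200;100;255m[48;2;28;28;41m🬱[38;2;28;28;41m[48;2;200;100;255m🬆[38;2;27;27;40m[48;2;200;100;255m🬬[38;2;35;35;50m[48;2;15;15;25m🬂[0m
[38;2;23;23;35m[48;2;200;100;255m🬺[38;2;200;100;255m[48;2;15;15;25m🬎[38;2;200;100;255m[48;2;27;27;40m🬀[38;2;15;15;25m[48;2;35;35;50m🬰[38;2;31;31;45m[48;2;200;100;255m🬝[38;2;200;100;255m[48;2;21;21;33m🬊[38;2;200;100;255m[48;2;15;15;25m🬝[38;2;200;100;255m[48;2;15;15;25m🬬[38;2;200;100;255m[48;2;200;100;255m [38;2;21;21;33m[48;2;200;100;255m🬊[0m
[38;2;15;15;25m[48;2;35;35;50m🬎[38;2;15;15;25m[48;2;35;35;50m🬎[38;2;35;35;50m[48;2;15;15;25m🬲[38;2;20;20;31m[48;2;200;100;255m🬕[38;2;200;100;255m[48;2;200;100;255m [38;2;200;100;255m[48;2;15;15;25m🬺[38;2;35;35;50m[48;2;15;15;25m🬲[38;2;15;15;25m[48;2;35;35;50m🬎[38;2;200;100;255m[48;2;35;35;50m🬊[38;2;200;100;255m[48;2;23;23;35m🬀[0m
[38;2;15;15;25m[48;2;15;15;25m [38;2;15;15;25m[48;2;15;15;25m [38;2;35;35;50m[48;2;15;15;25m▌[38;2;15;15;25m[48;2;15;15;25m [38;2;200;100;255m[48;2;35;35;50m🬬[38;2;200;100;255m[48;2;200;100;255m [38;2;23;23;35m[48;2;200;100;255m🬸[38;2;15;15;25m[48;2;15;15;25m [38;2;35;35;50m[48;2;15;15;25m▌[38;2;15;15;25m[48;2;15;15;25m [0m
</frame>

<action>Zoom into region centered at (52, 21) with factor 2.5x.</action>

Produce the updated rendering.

<frame>
[38;2;15;15;25m[48;2;15;15;25m [38;2;15;15;25m[48;2;15;15;25m [38;2;27;27;40m[48;2;200;100;255m🬝[38;2;15;15;25m[48;2;15;15;25m [38;2;35;35;50m[48;2;15;15;25m▌[38;2;15;15;25m[48;2;15;15;25m [38;2;35;35;50m[48;2;15;15;25m▌[38;2;15;15;25m[48;2;15;15;25m [38;2;35;35;50m[48;2;15;15;25m▌[38;2;15;15;25m[48;2;15;15;25m [0m
[38;2;35;35;50m[48;2;15;15;25m🬂[38;2;23;23;35m[48;2;200;100;255m🬴[38;2;200;100;255m[48;2;200;100;255m [38;2;200;100;255m[48;2;35;35;50m🬺[38;2;35;35;50m[48;2;15;15;25m🬕[38;2;35;35;50m[48;2;15;15;25m🬂[38;2;35;35;50m[48;2;15;15;25m🬕[38;2;35;35;50m[48;2;15;15;25m🬂[38;2;35;35;50m[48;2;15;15;25m🬕[38;2;35;35;50m[48;2;15;15;25m🬂[0m
[38;2;15;15;25m[48;2;35;35;50m🬰[38;2;15;15;25m[48;2;35;35;50m🬰[38;2;200;100;255m[48;2;30;30;43m🬉[38;2;200;100;255m[48;2;200;100;255m [38;2;200;100;255m[48;2;15;15;25m🬛[38;2;15;15;25m[48;2;35;35;50m🬰[38;2;35;35;50m[48;2;15;15;25m🬛[38;2;15;15;25m[48;2;35;35;50m🬰[38;2;35;35;50m[48;2;15;15;25m🬛[38;2;15;15;25m[48;2;35;35;50m🬰[0m
[38;2;15;15;25m[48;2;35;35;50m🬎[38;2;15;15;25m[48;2;35;35;50m🬎[38;2;35;35;50m[48;2;15;15;25m🬲[38;2;15;15;25m[48;2;200;100;255m🬄[38;2;200;100;255m[48;2;15;15;25m🬺[38;2;19;19;30m[48;2;200;100;255m🬬[38;2;35;35;50m[48;2;15;15;25m🬲[38;2;15;15;25m[48;2;35;35;50m🬎[38;2;35;35;50m[48;2;15;15;25m🬲[38;2;15;15;25m[48;2;35;35;50m🬎[0m
[38;2;15;15;25m[48;2;15;15;25m [38;2;15;15;25m[48;2;15;15;25m [38;2;35;35;50m[48;2;15;15;25m▌[38;2;15;15;25m[48;2;200;100;255m🬺[38;2;200;100;255m[48;2;21;21;33m🬆[38;2;15;15;25m[48;2;15;15;25m [38;2;35;35;50m[48;2;15;15;25m▌[38;2;15;15;25m[48;2;15;15;25m [38;2;35;35;50m[48;2;15;15;25m▌[38;2;15;15;25m[48;2;15;15;25m [0m
</frame>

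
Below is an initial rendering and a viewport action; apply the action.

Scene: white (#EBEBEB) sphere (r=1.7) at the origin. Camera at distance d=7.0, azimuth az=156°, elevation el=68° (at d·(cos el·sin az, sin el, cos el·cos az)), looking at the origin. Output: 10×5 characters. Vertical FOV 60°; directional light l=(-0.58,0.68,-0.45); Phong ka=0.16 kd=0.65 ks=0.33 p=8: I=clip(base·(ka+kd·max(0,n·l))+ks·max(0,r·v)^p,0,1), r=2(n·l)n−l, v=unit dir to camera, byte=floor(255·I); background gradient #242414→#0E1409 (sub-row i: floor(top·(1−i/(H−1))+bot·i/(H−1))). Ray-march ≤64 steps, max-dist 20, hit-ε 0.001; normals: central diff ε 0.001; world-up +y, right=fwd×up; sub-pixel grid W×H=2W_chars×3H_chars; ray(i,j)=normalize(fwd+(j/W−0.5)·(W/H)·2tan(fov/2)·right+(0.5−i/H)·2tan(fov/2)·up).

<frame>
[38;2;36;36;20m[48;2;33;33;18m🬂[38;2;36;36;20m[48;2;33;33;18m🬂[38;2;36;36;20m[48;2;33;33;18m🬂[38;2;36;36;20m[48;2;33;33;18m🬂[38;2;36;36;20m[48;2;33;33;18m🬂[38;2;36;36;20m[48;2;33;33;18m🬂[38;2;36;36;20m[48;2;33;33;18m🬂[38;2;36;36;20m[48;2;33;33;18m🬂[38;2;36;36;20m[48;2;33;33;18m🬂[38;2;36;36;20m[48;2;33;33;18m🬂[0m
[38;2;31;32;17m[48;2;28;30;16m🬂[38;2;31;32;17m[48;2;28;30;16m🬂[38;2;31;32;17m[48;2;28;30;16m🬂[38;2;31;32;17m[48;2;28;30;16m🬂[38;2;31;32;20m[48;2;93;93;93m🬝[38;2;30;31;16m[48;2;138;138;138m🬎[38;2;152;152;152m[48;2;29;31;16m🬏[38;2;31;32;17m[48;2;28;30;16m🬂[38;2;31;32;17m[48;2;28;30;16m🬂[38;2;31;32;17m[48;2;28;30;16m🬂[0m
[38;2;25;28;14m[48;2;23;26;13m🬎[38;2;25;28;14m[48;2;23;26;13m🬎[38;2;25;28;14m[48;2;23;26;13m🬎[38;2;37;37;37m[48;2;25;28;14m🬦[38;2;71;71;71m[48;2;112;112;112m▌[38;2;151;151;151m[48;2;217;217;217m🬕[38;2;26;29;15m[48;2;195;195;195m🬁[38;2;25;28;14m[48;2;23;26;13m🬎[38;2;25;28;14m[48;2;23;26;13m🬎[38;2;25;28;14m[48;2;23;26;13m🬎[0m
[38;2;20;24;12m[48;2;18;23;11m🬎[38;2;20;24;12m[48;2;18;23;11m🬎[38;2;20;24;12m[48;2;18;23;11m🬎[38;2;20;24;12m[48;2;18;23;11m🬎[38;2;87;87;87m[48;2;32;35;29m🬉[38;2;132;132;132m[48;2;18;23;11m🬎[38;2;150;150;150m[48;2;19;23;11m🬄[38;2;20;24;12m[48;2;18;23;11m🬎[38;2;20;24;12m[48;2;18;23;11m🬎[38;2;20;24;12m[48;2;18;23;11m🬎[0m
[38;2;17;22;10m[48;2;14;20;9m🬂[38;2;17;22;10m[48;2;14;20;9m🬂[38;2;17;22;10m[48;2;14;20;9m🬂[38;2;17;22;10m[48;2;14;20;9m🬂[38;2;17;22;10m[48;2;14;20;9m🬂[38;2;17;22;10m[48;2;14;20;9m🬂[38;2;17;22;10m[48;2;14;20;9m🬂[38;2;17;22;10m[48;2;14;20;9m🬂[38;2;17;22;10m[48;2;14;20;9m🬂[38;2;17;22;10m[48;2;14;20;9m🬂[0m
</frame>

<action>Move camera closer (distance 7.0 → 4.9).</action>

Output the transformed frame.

<frame>
[38;2;36;36;20m[48;2;33;33;18m🬂[38;2;36;36;20m[48;2;33;33;18m🬂[38;2;36;36;20m[48;2;33;33;18m🬂[38;2;36;36;20m[48;2;33;33;18m🬂[38;2;36;36;20m[48;2;33;33;18m🬂[38;2;36;36;20m[48;2;33;33;18m🬂[38;2;36;36;20m[48;2;33;33;18m🬂[38;2;36;36;20m[48;2;33;33;18m🬂[38;2;36;36;20m[48;2;33;33;18m🬂[38;2;36;36;20m[48;2;33;33;18m🬂[0m
[38;2;31;32;17m[48;2;28;30;16m🬂[38;2;31;32;17m[48;2;28;30;16m🬂[38;2;31;32;17m[48;2;28;30;16m🬂[38;2;32;33;21m[48;2;60;60;60m🬕[38;2;31;32;17m[48;2;103;103;103m🬀[38;2;125;125;125m[48;2;149;149;149m🬆[38;2;31;32;17m[48;2;169;169;169m🬂[38;2;177;177;177m[48;2;29;31;16m🬏[38;2;31;32;17m[48;2;28;30;16m🬂[38;2;31;32;17m[48;2;28;30;16m🬂[0m
[38;2;25;28;14m[48;2;23;26;13m🬎[38;2;25;28;14m[48;2;23;26;13m🬎[38;2;25;28;14m[48;2;23;26;13m🬎[38;2;44;44;44m[48;2;80;80;80m▌[38;2;126;126;126m[48;2;106;106;106m▐[38;2;188;188;188m[48;2;146;146;146m▐[38;2;212;212;212m[48;2;243;243;243m🬨[38;2;189;189;189m[48;2;24;27;14m▌[38;2;25;28;14m[48;2;23;26;13m🬎[38;2;25;28;14m[48;2;23;26;13m🬎[0m
[38;2;20;24;12m[48;2;18;23;11m🬎[38;2;20;24;12m[48;2;18;23;11m🬎[38;2;20;24;12m[48;2;18;23;11m🬎[38;2;67;67;67m[48;2;32;33;30m🬉[38;2;107;107;107m[48;2;81;81;81m🬨[38;2;153;153;153m[48;2;129;129;129m🬉[38;2;177;177;177m[48;2;149;149;149m🬊[38;2;172;172;172m[48;2;19;23;11m🬄[38;2;20;24;12m[48;2;18;23;11m🬎[38;2;20;24;12m[48;2;18;23;11m🬎[0m
[38;2;17;22;10m[48;2;14;20;9m🬂[38;2;17;22;10m[48;2;14;20;9m🬂[38;2;17;22;10m[48;2;14;20;9m🬂[38;2;17;22;10m[48;2;14;20;9m🬂[38;2;68;68;68m[48;2;15;20;9m🬁[38;2;99;99;99m[48;2;14;20;9m🬂[38;2;17;22;10m[48;2;14;20;9m🬂[38;2;17;22;10m[48;2;14;20;9m🬂[38;2;17;22;10m[48;2;14;20;9m🬂[38;2;17;22;10m[48;2;14;20;9m🬂[0m
</frame>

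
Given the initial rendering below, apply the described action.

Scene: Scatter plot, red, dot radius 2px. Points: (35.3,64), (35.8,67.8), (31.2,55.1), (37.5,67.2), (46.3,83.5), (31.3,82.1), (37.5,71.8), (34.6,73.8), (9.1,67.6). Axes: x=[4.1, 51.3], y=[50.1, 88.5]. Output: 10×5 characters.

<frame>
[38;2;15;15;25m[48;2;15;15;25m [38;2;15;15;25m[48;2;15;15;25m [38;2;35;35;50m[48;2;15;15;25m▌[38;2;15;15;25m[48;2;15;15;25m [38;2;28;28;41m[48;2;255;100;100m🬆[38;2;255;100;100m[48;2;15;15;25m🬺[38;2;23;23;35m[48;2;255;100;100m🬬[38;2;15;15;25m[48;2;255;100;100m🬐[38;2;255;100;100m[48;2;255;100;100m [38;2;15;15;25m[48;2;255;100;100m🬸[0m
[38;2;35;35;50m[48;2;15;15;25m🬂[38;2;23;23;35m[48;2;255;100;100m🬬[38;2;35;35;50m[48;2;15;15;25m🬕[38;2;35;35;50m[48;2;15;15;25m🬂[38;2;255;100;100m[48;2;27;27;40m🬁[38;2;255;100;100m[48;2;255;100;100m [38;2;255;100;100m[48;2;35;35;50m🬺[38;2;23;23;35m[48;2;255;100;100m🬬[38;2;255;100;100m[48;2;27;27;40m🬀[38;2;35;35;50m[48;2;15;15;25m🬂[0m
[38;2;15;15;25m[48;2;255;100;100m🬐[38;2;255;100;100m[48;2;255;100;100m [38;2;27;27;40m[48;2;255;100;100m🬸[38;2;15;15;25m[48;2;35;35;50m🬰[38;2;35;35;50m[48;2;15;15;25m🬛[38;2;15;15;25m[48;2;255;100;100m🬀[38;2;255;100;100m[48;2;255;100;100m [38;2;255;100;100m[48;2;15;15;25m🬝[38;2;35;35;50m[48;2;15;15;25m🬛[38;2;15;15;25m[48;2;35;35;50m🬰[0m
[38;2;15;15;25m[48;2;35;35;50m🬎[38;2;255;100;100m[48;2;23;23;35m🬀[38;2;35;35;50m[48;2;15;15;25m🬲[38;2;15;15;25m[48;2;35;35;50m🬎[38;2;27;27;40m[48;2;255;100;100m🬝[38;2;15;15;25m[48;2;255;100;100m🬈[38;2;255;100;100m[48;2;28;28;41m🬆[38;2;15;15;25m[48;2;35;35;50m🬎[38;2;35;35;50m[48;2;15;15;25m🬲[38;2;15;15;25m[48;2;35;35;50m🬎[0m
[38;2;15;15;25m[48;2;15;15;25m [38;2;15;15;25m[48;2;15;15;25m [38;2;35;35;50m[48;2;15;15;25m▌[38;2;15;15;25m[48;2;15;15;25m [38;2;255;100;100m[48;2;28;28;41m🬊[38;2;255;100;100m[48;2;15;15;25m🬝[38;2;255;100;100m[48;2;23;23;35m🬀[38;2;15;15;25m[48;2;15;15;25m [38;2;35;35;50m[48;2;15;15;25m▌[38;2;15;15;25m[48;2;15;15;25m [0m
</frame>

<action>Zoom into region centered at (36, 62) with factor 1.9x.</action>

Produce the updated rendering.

<frame>
[38;2;15;15;25m[48;2;15;15;25m [38;2;15;15;25m[48;2;15;15;25m [38;2;35;35;50m[48;2;15;15;25m▌[38;2;15;15;25m[48;2;255;100;100m🬝[38;2;255;100;100m[48;2;255;100;100m [38;2;255;100;100m[48;2;255;100;100m [38;2;255;100;100m[48;2;23;23;35m🬀[38;2;15;15;25m[48;2;15;15;25m [38;2;35;35;50m[48;2;15;15;25m▌[38;2;15;15;25m[48;2;15;15;25m [0m
[38;2;35;35;50m[48;2;15;15;25m🬂[38;2;35;35;50m[48;2;15;15;25m🬂[38;2;35;35;50m[48;2;15;15;25m🬕[38;2;28;28;41m[48;2;255;100;100m🬆[38;2;255;100;100m[48;2;255;100;100m [38;2;255;100;100m[48;2;15;15;25m🬝[38;2;255;100;100m[48;2;27;27;40m🬀[38;2;35;35;50m[48;2;15;15;25m🬂[38;2;35;35;50m[48;2;15;15;25m🬕[38;2;35;35;50m[48;2;15;15;25m🬂[0m
[38;2;15;15;25m[48;2;35;35;50m🬰[38;2;15;15;25m[48;2;35;35;50m🬰[38;2;35;35;50m[48;2;15;15;25m🬛[38;2;23;23;35m[48;2;255;100;100m🬺[38;2;255;100;100m[48;2;28;28;41m🬆[38;2;15;15;25m[48;2;35;35;50m🬰[38;2;35;35;50m[48;2;15;15;25m🬛[38;2;15;15;25m[48;2;35;35;50m🬰[38;2;35;35;50m[48;2;15;15;25m🬛[38;2;15;15;25m[48;2;35;35;50m🬰[0m
[38;2;15;15;25m[48;2;35;35;50m🬎[38;2;19;19;30m[48;2;255;100;100m🬝[38;2;35;35;50m[48;2;255;100;100m🬀[38;2;15;15;25m[48;2;255;100;100m🬊[38;2;35;35;50m[48;2;15;15;25m🬲[38;2;15;15;25m[48;2;35;35;50m🬎[38;2;35;35;50m[48;2;15;15;25m🬲[38;2;15;15;25m[48;2;35;35;50m🬎[38;2;35;35;50m[48;2;15;15;25m🬲[38;2;15;15;25m[48;2;35;35;50m🬎[0m
[38;2;15;15;25m[48;2;15;15;25m [38;2;15;15;25m[48;2;15;15;25m [38;2;255;100;100m[48;2;28;28;41m🬊[38;2;255;100;100m[48;2;15;15;25m🬀[38;2;35;35;50m[48;2;15;15;25m▌[38;2;15;15;25m[48;2;15;15;25m [38;2;35;35;50m[48;2;15;15;25m▌[38;2;15;15;25m[48;2;15;15;25m [38;2;35;35;50m[48;2;15;15;25m▌[38;2;15;15;25m[48;2;15;15;25m [0m
</frame>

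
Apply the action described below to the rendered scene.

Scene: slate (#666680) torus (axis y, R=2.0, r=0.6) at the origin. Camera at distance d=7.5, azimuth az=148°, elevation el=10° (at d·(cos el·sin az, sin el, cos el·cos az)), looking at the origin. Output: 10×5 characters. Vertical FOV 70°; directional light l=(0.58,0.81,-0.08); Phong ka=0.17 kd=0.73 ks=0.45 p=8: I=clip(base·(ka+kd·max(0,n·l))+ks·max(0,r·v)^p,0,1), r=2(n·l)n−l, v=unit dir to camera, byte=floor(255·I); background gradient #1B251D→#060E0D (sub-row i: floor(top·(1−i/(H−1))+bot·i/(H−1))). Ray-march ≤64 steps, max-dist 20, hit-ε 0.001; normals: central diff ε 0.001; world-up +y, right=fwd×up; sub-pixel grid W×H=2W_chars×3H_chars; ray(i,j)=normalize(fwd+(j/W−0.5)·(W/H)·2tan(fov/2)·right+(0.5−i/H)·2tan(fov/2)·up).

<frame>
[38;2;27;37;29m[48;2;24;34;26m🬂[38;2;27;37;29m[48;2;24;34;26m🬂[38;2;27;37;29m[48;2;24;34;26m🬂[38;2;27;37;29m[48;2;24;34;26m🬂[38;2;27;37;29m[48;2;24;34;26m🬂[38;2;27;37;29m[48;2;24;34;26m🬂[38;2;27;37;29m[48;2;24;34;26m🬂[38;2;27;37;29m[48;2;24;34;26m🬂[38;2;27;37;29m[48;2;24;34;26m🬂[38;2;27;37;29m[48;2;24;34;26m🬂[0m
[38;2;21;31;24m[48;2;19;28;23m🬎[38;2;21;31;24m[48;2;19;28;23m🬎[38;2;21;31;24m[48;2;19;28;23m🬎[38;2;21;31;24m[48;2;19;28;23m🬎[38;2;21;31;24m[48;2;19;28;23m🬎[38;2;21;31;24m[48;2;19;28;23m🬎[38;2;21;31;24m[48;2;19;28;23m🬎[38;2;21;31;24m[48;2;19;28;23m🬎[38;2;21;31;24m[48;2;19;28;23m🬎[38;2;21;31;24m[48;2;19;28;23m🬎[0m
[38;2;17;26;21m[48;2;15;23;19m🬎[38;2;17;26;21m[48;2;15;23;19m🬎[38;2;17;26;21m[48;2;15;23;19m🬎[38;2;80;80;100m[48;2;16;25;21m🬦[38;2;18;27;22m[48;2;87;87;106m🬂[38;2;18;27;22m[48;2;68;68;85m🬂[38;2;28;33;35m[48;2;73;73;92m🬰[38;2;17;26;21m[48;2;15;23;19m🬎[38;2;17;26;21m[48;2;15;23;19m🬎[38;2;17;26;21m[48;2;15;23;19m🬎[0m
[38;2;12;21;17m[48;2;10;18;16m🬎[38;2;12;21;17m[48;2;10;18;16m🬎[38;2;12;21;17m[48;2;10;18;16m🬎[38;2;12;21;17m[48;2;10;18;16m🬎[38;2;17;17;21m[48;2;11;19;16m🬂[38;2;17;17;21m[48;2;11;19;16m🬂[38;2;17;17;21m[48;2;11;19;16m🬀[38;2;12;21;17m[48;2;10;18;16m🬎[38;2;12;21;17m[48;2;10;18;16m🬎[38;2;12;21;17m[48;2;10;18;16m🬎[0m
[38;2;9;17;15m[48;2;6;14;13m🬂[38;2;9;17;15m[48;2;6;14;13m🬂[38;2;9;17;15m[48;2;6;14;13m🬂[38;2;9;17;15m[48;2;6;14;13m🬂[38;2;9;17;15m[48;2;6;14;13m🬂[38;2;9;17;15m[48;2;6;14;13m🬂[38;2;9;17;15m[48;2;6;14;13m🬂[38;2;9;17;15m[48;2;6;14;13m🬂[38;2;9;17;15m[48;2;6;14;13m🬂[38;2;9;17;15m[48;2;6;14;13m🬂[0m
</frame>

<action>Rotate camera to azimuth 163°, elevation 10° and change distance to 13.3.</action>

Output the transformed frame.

<frame>
[38;2;27;37;29m[48;2;24;34;26m🬂[38;2;27;37;29m[48;2;24;34;26m🬂[38;2;27;37;29m[48;2;24;34;26m🬂[38;2;27;37;29m[48;2;24;34;26m🬂[38;2;27;37;29m[48;2;24;34;26m🬂[38;2;27;37;29m[48;2;24;34;26m🬂[38;2;27;37;29m[48;2;24;34;26m🬂[38;2;27;37;29m[48;2;24;34;26m🬂[38;2;27;37;29m[48;2;24;34;26m🬂[38;2;27;37;29m[48;2;24;34;26m🬂[0m
[38;2;21;31;24m[48;2;19;28;23m🬎[38;2;21;31;24m[48;2;19;28;23m🬎[38;2;21;31;24m[48;2;19;28;23m🬎[38;2;21;31;24m[48;2;19;28;23m🬎[38;2;21;31;24m[48;2;19;28;23m🬎[38;2;21;31;24m[48;2;19;28;23m🬎[38;2;21;31;24m[48;2;19;28;23m🬎[38;2;21;31;24m[48;2;19;28;23m🬎[38;2;21;31;24m[48;2;19;28;23m🬎[38;2;21;31;24m[48;2;19;28;23m🬎[0m
[38;2;17;26;21m[48;2;15;23;19m🬎[38;2;17;26;21m[48;2;15;23;19m🬎[38;2;17;26;21m[48;2;15;23;19m🬎[38;2;17;26;21m[48;2;15;23;19m🬎[38;2;47;47;59m[48;2;16;25;21m🬦[38;2;96;96;116m[48;2;20;25;25m🬋[38;2;17;26;21m[48;2;15;23;19m🬎[38;2;17;26;21m[48;2;15;23;19m🬎[38;2;17;26;21m[48;2;15;23;19m🬎[38;2;17;26;21m[48;2;15;23;19m🬎[0m
[38;2;12;21;17m[48;2;10;18;16m🬎[38;2;12;21;17m[48;2;10;18;16m🬎[38;2;12;21;17m[48;2;10;18;16m🬎[38;2;12;21;17m[48;2;10;18;16m🬎[38;2;12;21;17m[48;2;10;18;16m🬎[38;2;12;21;17m[48;2;10;18;16m🬎[38;2;12;21;17m[48;2;10;18;16m🬎[38;2;12;21;17m[48;2;10;18;16m🬎[38;2;12;21;17m[48;2;10;18;16m🬎[38;2;12;21;17m[48;2;10;18;16m🬎[0m
[38;2;9;17;15m[48;2;6;14;13m🬂[38;2;9;17;15m[48;2;6;14;13m🬂[38;2;9;17;15m[48;2;6;14;13m🬂[38;2;9;17;15m[48;2;6;14;13m🬂[38;2;9;17;15m[48;2;6;14;13m🬂[38;2;9;17;15m[48;2;6;14;13m🬂[38;2;9;17;15m[48;2;6;14;13m🬂[38;2;9;17;15m[48;2;6;14;13m🬂[38;2;9;17;15m[48;2;6;14;13m🬂[38;2;9;17;15m[48;2;6;14;13m🬂[0m
</frame>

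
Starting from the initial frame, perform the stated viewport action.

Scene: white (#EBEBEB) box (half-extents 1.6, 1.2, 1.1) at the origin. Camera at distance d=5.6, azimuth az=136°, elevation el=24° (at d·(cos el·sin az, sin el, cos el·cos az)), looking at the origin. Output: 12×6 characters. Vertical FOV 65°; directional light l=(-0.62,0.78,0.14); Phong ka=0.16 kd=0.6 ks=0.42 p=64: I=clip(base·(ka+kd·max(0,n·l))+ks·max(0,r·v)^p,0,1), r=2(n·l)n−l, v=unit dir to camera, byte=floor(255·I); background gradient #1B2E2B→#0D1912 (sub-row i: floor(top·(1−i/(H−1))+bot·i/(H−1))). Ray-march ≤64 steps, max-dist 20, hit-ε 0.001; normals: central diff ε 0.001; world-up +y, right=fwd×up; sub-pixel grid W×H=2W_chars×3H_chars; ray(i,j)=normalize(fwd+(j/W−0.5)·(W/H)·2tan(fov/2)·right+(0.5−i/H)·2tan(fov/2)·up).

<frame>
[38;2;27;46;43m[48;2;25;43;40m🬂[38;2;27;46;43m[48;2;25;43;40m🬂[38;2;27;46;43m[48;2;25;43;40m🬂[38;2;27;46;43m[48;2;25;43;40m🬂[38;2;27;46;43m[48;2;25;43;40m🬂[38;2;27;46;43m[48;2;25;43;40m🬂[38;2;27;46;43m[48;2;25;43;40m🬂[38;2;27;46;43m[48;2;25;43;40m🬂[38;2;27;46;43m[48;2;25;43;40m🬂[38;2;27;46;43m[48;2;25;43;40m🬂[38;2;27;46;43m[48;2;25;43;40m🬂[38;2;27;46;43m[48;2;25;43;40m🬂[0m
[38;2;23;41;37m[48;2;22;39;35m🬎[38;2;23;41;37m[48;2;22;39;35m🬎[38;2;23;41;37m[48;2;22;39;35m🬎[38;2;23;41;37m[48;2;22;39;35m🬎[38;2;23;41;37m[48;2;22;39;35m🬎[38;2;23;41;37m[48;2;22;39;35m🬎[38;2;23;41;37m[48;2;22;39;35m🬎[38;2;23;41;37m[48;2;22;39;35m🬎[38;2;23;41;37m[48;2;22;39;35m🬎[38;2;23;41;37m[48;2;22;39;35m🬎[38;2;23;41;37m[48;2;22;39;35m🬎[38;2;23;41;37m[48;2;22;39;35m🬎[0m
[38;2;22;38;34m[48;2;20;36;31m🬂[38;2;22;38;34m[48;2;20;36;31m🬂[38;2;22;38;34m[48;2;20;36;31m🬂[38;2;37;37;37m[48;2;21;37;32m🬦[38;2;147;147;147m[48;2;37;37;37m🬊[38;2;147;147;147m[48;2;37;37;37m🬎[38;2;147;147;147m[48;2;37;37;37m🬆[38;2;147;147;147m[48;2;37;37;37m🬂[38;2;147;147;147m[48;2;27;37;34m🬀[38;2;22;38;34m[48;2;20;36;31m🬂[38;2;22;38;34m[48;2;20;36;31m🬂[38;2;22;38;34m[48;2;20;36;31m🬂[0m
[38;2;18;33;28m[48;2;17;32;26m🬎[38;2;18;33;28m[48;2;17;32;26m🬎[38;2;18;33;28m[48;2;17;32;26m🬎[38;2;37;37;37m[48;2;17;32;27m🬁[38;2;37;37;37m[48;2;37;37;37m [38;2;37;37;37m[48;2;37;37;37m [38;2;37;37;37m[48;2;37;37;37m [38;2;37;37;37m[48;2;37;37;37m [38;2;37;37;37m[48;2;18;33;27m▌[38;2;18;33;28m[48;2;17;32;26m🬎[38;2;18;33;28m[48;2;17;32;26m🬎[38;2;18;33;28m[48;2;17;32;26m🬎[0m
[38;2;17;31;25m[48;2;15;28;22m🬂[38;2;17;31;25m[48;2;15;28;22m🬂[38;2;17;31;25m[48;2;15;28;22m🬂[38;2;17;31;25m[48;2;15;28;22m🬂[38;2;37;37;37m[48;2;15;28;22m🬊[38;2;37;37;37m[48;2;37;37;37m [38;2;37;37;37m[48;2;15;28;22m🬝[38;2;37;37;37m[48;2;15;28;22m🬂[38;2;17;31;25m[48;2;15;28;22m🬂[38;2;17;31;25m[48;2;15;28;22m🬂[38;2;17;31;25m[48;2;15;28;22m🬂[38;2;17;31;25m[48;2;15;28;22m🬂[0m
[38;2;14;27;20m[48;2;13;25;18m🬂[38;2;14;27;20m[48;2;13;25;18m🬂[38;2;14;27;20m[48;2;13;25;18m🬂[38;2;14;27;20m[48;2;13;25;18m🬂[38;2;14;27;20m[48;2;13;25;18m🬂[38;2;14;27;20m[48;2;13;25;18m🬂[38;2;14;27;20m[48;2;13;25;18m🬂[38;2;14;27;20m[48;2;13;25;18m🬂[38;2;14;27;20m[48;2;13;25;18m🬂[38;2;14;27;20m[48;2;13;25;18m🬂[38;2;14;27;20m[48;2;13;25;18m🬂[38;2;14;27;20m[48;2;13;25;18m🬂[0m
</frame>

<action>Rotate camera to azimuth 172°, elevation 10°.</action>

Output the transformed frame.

<frame>
[38;2;27;46;43m[48;2;25;43;40m🬂[38;2;27;46;43m[48;2;25;43;40m🬂[38;2;27;46;43m[48;2;25;43;40m🬂[38;2;27;46;43m[48;2;25;43;40m🬂[38;2;27;46;43m[48;2;25;43;40m🬂[38;2;27;46;43m[48;2;25;43;40m🬂[38;2;27;46;43m[48;2;25;43;40m🬂[38;2;27;46;43m[48;2;25;43;40m🬂[38;2;27;46;43m[48;2;25;43;40m🬂[38;2;27;46;43m[48;2;25;43;40m🬂[38;2;27;46;43m[48;2;25;43;40m🬂[38;2;27;46;43m[48;2;25;43;40m🬂[0m
[38;2;23;41;37m[48;2;22;39;35m🬎[38;2;23;41;37m[48;2;22;39;35m🬎[38;2;23;41;37m[48;2;22;39;35m🬎[38;2;23;41;37m[48;2;22;39;35m🬎[38;2;23;41;37m[48;2;22;39;35m🬎[38;2;23;41;37m[48;2;22;39;35m🬎[38;2;23;41;37m[48;2;22;39;35m🬎[38;2;23;41;37m[48;2;22;39;35m🬎[38;2;23;41;37m[48;2;22;39;35m🬎[38;2;23;41;37m[48;2;22;39;35m🬎[38;2;23;41;37m[48;2;22;39;35m🬎[38;2;23;41;37m[48;2;22;39;35m🬎[0m
[38;2;22;38;34m[48;2;20;36;31m🬂[38;2;22;38;34m[48;2;20;36;31m🬂[38;2;22;38;34m[48;2;20;36;31m🬂[38;2;22;38;34m[48;2;20;36;31m🬂[38;2;37;37;37m[48;2;37;37;37m [38;2;37;37;37m[48;2;37;37;37m [38;2;37;37;37m[48;2;37;37;37m [38;2;37;37;37m[48;2;37;37;37m [38;2;37;37;37m[48;2;37;37;37m [38;2;22;38;34m[48;2;20;36;31m🬂[38;2;22;38;34m[48;2;20;36;31m🬂[38;2;22;38;34m[48;2;20;36;31m🬂[0m
[38;2;18;33;28m[48;2;17;32;26m🬎[38;2;18;33;28m[48;2;17;32;26m🬎[38;2;18;33;28m[48;2;17;32;26m🬎[38;2;18;33;28m[48;2;17;32;26m🬎[38;2;37;37;37m[48;2;37;37;37m [38;2;37;37;37m[48;2;37;37;37m [38;2;37;37;37m[48;2;37;37;37m [38;2;37;37;37m[48;2;37;37;37m [38;2;37;37;37m[48;2;37;37;37m [38;2;18;33;28m[48;2;17;32;26m🬎[38;2;18;33;28m[48;2;17;32;26m🬎[38;2;18;33;28m[48;2;17;32;26m🬎[0m
[38;2;17;31;25m[48;2;15;28;22m🬂[38;2;17;31;25m[48;2;15;28;22m🬂[38;2;17;31;25m[48;2;15;28;22m🬂[38;2;17;31;25m[48;2;15;28;22m🬂[38;2;37;37;37m[48;2;15;28;22m🬎[38;2;37;37;37m[48;2;15;28;22m🬎[38;2;37;37;37m[48;2;15;28;22m🬎[38;2;37;37;37m[48;2;15;28;22m🬂[38;2;37;37;37m[48;2;15;28;22m🬂[38;2;17;31;25m[48;2;15;28;22m🬂[38;2;17;31;25m[48;2;15;28;22m🬂[38;2;17;31;25m[48;2;15;28;22m🬂[0m
[38;2;14;27;20m[48;2;13;25;18m🬂[38;2;14;27;20m[48;2;13;25;18m🬂[38;2;14;27;20m[48;2;13;25;18m🬂[38;2;14;27;20m[48;2;13;25;18m🬂[38;2;14;27;20m[48;2;13;25;18m🬂[38;2;14;27;20m[48;2;13;25;18m🬂[38;2;14;27;20m[48;2;13;25;18m🬂[38;2;14;27;20m[48;2;13;25;18m🬂[38;2;14;27;20m[48;2;13;25;18m🬂[38;2;14;27;20m[48;2;13;25;18m🬂[38;2;14;27;20m[48;2;13;25;18m🬂[38;2;14;27;20m[48;2;13;25;18m🬂[0m
</frame>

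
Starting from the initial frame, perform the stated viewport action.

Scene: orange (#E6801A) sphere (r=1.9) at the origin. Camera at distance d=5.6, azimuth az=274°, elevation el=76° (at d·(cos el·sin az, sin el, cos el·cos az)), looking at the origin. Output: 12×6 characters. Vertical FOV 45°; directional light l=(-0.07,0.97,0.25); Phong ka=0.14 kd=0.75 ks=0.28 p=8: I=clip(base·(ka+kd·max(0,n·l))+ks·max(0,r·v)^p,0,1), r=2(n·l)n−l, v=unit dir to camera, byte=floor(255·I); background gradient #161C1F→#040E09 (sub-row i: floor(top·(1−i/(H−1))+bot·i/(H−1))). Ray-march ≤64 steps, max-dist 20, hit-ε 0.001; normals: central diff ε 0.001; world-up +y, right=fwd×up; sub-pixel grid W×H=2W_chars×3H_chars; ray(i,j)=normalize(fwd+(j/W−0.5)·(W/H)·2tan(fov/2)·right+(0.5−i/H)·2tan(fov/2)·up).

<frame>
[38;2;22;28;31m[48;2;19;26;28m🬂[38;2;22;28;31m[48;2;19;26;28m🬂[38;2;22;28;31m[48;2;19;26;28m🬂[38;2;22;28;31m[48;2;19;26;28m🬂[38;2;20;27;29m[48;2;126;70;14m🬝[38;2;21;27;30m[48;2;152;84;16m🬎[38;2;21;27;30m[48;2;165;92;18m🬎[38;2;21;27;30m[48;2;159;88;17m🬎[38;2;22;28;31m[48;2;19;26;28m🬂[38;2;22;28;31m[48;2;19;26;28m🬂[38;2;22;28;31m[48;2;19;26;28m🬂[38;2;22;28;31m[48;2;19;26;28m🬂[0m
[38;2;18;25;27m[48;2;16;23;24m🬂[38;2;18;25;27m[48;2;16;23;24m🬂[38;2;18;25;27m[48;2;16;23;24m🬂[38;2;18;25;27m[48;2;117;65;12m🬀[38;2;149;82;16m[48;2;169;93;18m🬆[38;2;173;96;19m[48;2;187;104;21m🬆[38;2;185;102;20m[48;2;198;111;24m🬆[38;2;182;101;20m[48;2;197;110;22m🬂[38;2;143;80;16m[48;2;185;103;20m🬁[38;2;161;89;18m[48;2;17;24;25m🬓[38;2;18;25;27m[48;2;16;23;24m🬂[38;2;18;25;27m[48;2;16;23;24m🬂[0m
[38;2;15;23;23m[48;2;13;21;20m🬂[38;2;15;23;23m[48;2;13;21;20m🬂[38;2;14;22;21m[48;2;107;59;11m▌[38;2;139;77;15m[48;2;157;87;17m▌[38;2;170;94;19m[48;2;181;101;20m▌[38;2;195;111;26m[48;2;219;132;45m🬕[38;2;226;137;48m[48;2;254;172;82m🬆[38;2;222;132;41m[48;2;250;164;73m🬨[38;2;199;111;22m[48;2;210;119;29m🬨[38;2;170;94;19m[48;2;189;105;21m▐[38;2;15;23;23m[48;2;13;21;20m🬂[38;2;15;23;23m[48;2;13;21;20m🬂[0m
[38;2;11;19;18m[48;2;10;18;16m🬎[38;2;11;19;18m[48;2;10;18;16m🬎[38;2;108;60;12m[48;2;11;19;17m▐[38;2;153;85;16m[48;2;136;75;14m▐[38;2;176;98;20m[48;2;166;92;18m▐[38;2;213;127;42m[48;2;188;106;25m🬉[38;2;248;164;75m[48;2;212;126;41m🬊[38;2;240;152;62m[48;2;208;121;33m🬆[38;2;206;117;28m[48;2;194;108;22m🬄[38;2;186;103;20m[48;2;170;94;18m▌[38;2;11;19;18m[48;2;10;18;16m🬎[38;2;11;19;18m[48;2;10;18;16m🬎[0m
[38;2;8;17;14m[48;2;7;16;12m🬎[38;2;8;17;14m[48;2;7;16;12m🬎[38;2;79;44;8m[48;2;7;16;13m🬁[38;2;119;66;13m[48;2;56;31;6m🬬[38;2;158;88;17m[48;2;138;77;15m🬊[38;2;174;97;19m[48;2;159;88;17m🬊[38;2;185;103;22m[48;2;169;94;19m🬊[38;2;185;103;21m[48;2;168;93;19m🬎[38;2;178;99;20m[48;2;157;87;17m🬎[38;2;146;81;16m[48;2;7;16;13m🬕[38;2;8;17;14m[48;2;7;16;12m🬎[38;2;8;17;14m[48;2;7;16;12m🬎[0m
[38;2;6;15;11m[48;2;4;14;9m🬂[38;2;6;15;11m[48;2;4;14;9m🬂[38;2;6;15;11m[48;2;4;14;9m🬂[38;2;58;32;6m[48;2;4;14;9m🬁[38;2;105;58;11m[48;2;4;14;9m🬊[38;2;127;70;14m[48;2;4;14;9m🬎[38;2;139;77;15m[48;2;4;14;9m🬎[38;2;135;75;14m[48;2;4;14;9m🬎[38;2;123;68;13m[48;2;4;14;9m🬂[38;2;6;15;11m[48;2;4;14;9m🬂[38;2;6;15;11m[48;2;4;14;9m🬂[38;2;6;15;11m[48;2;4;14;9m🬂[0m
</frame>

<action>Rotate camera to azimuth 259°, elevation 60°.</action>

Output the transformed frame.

<frame>
[38;2;22;28;31m[48;2;19;26;28m🬂[38;2;22;28;31m[48;2;19;26;28m🬂[38;2;22;28;31m[48;2;19;26;28m🬂[38;2;22;28;31m[48;2;19;26;28m🬂[38;2;20;27;29m[48;2;158;88;17m🬝[38;2;21;27;30m[48;2;180;100;19m🬎[38;2;21;27;30m[48;2;192;107;21m🬎[38;2;21;27;30m[48;2;190;106;21m🬎[38;2;22;28;31m[48;2;19;26;28m🬂[38;2;22;28;31m[48;2;19;26;28m🬂[38;2;22;28;31m[48;2;19;26;28m🬂[38;2;22;28;31m[48;2;19;26;28m🬂[0m
[38;2;18;25;27m[48;2;16;23;24m🬂[38;2;18;25;27m[48;2;16;23;24m🬂[38;2;18;25;27m[48;2;16;23;24m🬂[38;2;18;25;27m[48;2;133;74;14m🬀[38;2;164;91;18m[48;2;177;98;19m▌[38;2;190;106;22m[48;2;205;119;33m🬝[38;2;203;114;25m[48;2;228;139;50m🬎[38;2;207;116;26m[48;2;228;138;47m🬬[38;2;175;97;19m[48;2;199;111;22m🬁[38;2;180;100;20m[48;2;17;24;25m🬓[38;2;18;25;27m[48;2;16;23;24m🬂[38;2;18;25;27m[48;2;16;23;24m🬂[0m
[38;2;15;23;23m[48;2;13;21;20m🬂[38;2;15;23;23m[48;2;13;21;20m🬂[38;2;105;58;11m[48;2;14;22;21m▐[38;2;150;83;16m[48;2;133;74;14m▐[38;2;173;96;19m[48;2;162;90;17m▐[38;2;209;127;44m[48;2;186;106;26m▐[38;2;252;171;85m[48;2;237;153;69m🬍[38;2;249;164;77m[48;2;228;140;53m▌[38;2;205;118;31m[48;2;194;108;22m▌[38;2;187;104;20m[48;2;173;95;19m▌[38;2;15;23;23m[48;2;13;21;20m🬂[38;2;15;23;23m[48;2;13;21;20m🬂[0m
[38;2;11;19;18m[48;2;10;18;16m🬎[38;2;11;19;18m[48;2;10;18;16m🬎[38;2;87;48;9m[48;2;11;19;17m▐[38;2;131;73;14m[48;2;112;62;12m🬊[38;2;155;86;17m[48;2;139;77;15m🬊[38;2;176;100;24m[48;2;159;88;18m🬂[38;2;203;123;43m[48;2;171;97;22m🬂[38;2;204;122;40m[48;2;175;98;22m🬂[38;2;182;102;22m[48;2;168;93;18m🬆[38;2;169;94;18m[48;2;150;83;16m🬆[38;2;11;19;18m[48;2;10;18;16m🬎[38;2;11;19;18m[48;2;10;18;16m🬎[0m
[38;2;8;17;14m[48;2;7;16;12m🬎[38;2;8;17;14m[48;2;7;16;12m🬎[38;2;49;27;5m[48;2;7;16;13m🬁[38;2;94;52;10m[48;2;53;29;5m🬊[38;2;123;68;13m[48;2;97;54;10m🬊[38;2;139;77;15m[48;2;117;65;13m🬊[38;2;146;81;16m[48;2;124;69;13m🬎[38;2;149;83;16m[48;2;126;70;14m🬎[38;2;144;80;16m[48;2;117;64;12m🬎[38;2;114;63;12m[48;2;7;16;13m🬕[38;2;8;17;14m[48;2;7;16;12m🬎[38;2;8;17;14m[48;2;7;16;12m🬎[0m
[38;2;6;15;11m[48;2;4;14;9m🬂[38;2;6;15;11m[48;2;4;14;9m🬂[38;2;6;15;11m[48;2;4;14;9m🬂[38;2;32;17;3m[48;2;4;14;9m🬁[38;2;66;36;7m[48;2;11;15;7m🬂[38;2;76;42;8m[48;2;4;14;9m🬎[38;2;89;49;9m[48;2;4;14;9m🬎[38;2;86;47;9m[48;2;4;14;9m🬎[38;2;78;43;8m[48;2;4;14;9m🬂[38;2;6;15;11m[48;2;4;14;9m🬂[38;2;6;15;11m[48;2;4;14;9m🬂[38;2;6;15;11m[48;2;4;14;9m🬂[0m
</frame>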